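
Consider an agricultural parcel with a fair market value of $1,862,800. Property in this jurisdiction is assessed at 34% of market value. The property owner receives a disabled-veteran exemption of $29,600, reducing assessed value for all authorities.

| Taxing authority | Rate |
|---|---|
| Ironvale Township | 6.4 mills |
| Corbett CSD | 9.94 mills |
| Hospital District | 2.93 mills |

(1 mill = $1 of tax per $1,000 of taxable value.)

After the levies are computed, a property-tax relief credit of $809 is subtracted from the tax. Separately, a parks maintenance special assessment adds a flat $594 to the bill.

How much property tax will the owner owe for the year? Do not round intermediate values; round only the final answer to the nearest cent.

Assessed value = $1,862,800 × 0.34 = $633,352
Taxable value = $633,352 − $29,600 = $603,752
Ironvale Township: $603,752 × 0.0064 = $3,864.0128
Corbett CSD: $603,752 × 0.00994 = $6,001.29488
Hospital District: $603,752 × 0.00293 = $1,768.99336
Levies subtotal = $11,634.30104
After credit = $11,634.30104 − $809 = $10,825.30104
Total = $10,825.30104 + $594 = $11,419.30104

$11,419.30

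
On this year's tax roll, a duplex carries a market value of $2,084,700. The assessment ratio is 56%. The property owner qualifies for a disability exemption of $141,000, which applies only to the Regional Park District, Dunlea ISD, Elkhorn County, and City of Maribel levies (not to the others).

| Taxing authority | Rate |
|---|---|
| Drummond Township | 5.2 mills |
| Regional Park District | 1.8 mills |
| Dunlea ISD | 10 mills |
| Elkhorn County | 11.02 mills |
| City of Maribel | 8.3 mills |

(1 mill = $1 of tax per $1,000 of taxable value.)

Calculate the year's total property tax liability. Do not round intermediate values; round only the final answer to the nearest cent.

Assessed value = $2,084,700 × 0.56 = $1,167,432
Drummond Township: $1,167,432 × 0.0052 = $6,070.6464
Regional Park District: ($1,167,432 − $141,000) × 0.0018 = $1,026,432 × 0.0018 = $1,847.5776
Dunlea ISD: ($1,167,432 − $141,000) × 0.01 = $1,026,432 × 0.01 = $10,264.32
Elkhorn County: ($1,167,432 − $141,000) × 0.01102 = $1,026,432 × 0.01102 = $11,311.28064
City of Maribel: ($1,167,432 − $141,000) × 0.0083 = $1,026,432 × 0.0083 = $8,519.3856
Total = $38,013.21024

$38,013.21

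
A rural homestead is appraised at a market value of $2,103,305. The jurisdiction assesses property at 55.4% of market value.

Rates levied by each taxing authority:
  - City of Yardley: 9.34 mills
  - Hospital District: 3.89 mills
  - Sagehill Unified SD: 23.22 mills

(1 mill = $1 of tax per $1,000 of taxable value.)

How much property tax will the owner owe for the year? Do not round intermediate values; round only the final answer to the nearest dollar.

Assessed value = $2,103,305 × 0.554 = $1,165,230.97
City of Yardley: $1,165,230.97 × 0.00934 = $10,883.2572598
Hospital District: $1,165,230.97 × 0.00389 = $4,532.7484733
Sagehill Unified SD: $1,165,230.97 × 0.02322 = $27,056.6631234
Total = $10,883.2572598 + $4,532.7484733 + $27,056.6631234 = $42,472.6688565

$42,473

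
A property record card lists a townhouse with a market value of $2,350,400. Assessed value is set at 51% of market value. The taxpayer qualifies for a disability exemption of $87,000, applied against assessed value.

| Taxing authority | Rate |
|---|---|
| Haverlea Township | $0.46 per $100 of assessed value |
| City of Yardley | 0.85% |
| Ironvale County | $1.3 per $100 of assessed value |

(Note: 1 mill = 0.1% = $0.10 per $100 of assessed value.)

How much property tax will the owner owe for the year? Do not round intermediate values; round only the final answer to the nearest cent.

$29,015.47

Assessed value = $2,350,400 × 0.51 = $1,198,704
Taxable value = $1,198,704 − $87,000 = $1,111,704
Haverlea Township: $1,111,704 × 0.0046 = $5,113.8384
City of Yardley: $1,111,704 × 0.0085 = $9,449.484
Ironvale County: $1,111,704 × 0.013 = $14,452.152
Total = $29,015.4744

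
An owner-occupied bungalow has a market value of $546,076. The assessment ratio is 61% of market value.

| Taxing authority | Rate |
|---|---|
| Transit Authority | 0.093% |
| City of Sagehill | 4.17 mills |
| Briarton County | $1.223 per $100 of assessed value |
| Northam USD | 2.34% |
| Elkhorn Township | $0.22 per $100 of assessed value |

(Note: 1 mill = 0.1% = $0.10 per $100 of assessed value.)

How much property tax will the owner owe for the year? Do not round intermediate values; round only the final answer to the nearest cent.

$14,300.26

Assessed value = $546,076 × 0.61 = $333,106.36
Transit Authority: $333,106.36 × 0.00093 = $309.7889148
City of Sagehill: $333,106.36 × 0.00417 = $1,389.0535212
Briarton County: $333,106.36 × 0.01223 = $4,073.8907828
Northam USD: $333,106.36 × 0.0234 = $7,794.688824
Elkhorn Township: $333,106.36 × 0.0022 = $732.833992
Total = $14,300.2560348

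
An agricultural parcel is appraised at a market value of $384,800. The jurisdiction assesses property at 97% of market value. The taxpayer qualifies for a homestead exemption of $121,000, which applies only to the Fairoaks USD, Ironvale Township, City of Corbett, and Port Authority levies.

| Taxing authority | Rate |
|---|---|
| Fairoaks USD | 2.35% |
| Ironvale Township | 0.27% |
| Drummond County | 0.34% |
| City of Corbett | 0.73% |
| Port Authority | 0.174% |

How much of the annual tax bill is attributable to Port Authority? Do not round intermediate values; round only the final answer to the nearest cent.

$438.93

Assessed value = $384,800 × 0.97 = $373,256
Port Authority taxable value = $373,256 − $121,000 = $252,256
Port Authority levy = $252,256 × 0.00174 = $438.92544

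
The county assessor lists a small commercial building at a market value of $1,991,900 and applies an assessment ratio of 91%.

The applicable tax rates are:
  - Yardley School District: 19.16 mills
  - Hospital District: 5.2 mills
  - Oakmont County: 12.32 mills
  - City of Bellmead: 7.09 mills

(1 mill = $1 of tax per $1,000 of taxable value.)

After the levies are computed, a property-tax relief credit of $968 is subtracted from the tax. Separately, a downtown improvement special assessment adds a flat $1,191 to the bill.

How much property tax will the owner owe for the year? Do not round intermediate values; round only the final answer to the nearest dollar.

Assessed value = $1,991,900 × 0.91 = $1,812,629
Yardley School District: $1,812,629 × 0.01916 = $34,729.97164
Hospital District: $1,812,629 × 0.0052 = $9,425.6708
Oakmont County: $1,812,629 × 0.01232 = $22,331.58928
City of Bellmead: $1,812,629 × 0.00709 = $12,851.53961
Levies subtotal = $79,338.77133
After credit = $79,338.77133 − $968 = $78,370.77133
Total = $78,370.77133 + $1,191 = $79,561.77133

$79,562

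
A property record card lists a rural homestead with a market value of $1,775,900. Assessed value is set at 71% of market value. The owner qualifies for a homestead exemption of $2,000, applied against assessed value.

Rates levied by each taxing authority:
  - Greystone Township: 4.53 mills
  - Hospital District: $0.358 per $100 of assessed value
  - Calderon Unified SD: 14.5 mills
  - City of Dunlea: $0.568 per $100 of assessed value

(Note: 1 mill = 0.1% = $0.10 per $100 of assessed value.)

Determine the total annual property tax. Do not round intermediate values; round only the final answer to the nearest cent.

$35,613.97

Assessed value = $1,775,900 × 0.71 = $1,260,889
Taxable value = $1,260,889 − $2,000 = $1,258,889
Greystone Township: $1,258,889 × 0.00453 = $5,702.76717
Hospital District: $1,258,889 × 0.00358 = $4,506.82262
Calderon Unified SD: $1,258,889 × 0.0145 = $18,253.8905
City of Dunlea: $1,258,889 × 0.00568 = $7,150.48952
Total = $35,613.96981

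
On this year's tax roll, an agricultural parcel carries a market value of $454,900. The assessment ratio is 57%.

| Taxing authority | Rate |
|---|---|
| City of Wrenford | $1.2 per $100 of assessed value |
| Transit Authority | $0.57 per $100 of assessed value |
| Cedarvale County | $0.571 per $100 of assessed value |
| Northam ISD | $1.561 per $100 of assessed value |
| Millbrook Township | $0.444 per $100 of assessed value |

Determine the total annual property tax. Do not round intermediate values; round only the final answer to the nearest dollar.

Assessed value = $454,900 × 0.57 = $259,293
City of Wrenford: $259,293 × 0.012 = $3,111.516
Transit Authority: $259,293 × 0.0057 = $1,477.9701
Cedarvale County: $259,293 × 0.00571 = $1,480.56303
Northam ISD: $259,293 × 0.01561 = $4,047.56373
Millbrook Township: $259,293 × 0.00444 = $1,151.26092
Total = $3,111.516 + $1,477.9701 + $1,480.56303 + $4,047.56373 + $1,151.26092 = $11,268.87378

$11,269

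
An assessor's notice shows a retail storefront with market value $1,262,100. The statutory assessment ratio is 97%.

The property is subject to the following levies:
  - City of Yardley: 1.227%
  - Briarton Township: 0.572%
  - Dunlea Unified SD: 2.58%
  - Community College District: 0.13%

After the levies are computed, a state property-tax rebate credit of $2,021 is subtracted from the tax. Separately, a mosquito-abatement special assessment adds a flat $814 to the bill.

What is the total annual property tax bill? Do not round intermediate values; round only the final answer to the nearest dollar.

Assessed value = $1,262,100 × 0.97 = $1,224,237
City of Yardley: $1,224,237 × 0.01227 = $15,021.38799
Briarton Township: $1,224,237 × 0.00572 = $7,002.63564
Dunlea Unified SD: $1,224,237 × 0.0258 = $31,585.3146
Community College District: $1,224,237 × 0.0013 = $1,591.5081
Levies subtotal = $55,200.84633
After credit = $55,200.84633 − $2,021 = $53,179.84633
Total = $53,179.84633 + $814 = $53,993.84633

$53,994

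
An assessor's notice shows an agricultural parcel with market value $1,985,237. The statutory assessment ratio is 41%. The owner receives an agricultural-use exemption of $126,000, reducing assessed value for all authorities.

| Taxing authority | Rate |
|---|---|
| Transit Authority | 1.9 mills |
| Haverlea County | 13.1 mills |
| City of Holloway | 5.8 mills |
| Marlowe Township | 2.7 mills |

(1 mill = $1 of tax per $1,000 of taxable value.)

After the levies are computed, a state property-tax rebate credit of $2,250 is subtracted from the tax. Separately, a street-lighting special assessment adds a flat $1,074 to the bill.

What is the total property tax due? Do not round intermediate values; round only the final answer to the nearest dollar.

$14,991

Assessed value = $1,985,237 × 0.41 = $813,947.17
Taxable value = $813,947.17 − $126,000 = $687,947.17
Transit Authority: $687,947.17 × 0.0019 = $1,307.099623
Haverlea County: $687,947.17 × 0.0131 = $9,012.107927
City of Holloway: $687,947.17 × 0.0058 = $3,990.093586
Marlowe Township: $687,947.17 × 0.0027 = $1,857.457359
Levies subtotal = $16,166.758495
After credit = $16,166.758495 − $2,250 = $13,916.758495
Total = $13,916.758495 + $1,074 = $14,990.758495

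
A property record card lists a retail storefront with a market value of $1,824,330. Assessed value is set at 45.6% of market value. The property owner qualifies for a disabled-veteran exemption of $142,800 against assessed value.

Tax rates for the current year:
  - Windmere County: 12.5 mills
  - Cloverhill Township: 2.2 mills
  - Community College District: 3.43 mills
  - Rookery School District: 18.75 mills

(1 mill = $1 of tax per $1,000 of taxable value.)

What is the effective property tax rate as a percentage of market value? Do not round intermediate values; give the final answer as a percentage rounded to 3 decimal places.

1.393%

Assessed value = $1,824,330 × 0.456 = $831,894.48
Taxable value = $831,894.48 − $142,800 = $689,094.48
Windmere County: $689,094.48 × 0.0125 = $8,613.681
Cloverhill Township: $689,094.48 × 0.0022 = $1,516.007856
Community College District: $689,094.48 × 0.00343 = $2,363.5940664
Rookery School District: $689,094.48 × 0.01875 = $12,920.5215
Total tax = $25,413.8044224
Effective rate = $25,413.8044224 ÷ $1,824,330 = 1.393% of market value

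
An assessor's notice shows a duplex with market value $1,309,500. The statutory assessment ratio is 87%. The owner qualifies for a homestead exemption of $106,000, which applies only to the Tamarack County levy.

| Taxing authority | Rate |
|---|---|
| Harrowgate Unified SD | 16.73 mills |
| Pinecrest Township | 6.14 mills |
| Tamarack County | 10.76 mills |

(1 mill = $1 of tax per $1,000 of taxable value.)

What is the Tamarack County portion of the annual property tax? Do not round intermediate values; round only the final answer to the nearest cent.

$11,117.93

Assessed value = $1,309,500 × 0.87 = $1,139,265
Tamarack County taxable value = $1,139,265 − $106,000 = $1,033,265
Tamarack County levy = $1,033,265 × 0.01076 = $11,117.9314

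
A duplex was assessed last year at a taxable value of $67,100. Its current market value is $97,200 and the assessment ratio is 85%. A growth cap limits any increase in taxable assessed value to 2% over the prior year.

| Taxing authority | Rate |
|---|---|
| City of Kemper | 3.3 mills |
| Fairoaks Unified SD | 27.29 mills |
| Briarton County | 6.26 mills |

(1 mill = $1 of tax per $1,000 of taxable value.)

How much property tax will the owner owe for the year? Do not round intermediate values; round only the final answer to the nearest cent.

$2,522.09

Uncapped assessed value = $97,200 × 0.85 = $82,620
Cap limit = $67,100 × 1.02 = $68,442
Taxable assessed value = min($82,620, $68,442) = $68,442 (cap binds)
City of Kemper: $68,442 × 0.0033 = $225.8586
Fairoaks Unified SD: $68,442 × 0.02729 = $1,867.78218
Briarton County: $68,442 × 0.00626 = $428.44692
Total = $2,522.0877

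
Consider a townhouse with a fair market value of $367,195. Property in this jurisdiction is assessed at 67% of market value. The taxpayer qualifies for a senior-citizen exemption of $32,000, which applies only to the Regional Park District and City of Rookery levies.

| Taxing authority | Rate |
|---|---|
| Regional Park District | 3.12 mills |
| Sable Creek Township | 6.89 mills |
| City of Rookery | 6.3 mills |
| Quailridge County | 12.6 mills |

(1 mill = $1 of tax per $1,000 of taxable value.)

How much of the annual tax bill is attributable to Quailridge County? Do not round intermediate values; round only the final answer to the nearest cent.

$3,099.86

Assessed value = $367,195 × 0.67 = $246,020.65
Quailridge County taxable value = $246,020.65 (exemption does not apply)
Quailridge County levy = $246,020.65 × 0.0126 = $3,099.86019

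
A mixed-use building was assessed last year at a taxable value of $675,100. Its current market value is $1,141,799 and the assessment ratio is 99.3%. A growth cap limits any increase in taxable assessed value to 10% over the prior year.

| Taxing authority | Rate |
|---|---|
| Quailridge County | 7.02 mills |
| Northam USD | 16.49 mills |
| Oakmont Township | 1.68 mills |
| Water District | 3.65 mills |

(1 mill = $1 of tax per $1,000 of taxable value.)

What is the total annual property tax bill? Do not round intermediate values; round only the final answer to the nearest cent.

$21,416.87

Uncapped assessed value = $1,141,799 × 0.993 = $1,133,806.407
Cap limit = $675,100 × 1.1 = $742,610
Taxable assessed value = min($1,133,806.407, $742,610) = $742,610 (cap binds)
Quailridge County: $742,610 × 0.00702 = $5,213.1222
Northam USD: $742,610 × 0.01649 = $12,245.6389
Oakmont Township: $742,610 × 0.00168 = $1,247.5848
Water District: $742,610 × 0.00365 = $2,710.5265
Total = $21,416.8724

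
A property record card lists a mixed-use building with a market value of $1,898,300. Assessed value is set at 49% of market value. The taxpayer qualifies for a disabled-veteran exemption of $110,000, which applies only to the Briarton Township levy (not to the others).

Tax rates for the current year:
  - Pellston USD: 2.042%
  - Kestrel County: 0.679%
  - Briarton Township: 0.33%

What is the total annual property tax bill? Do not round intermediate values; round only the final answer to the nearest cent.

$28,016.40

Assessed value = $1,898,300 × 0.49 = $930,167
Pellston USD: $930,167 × 0.02042 = $18,994.01014
Kestrel County: $930,167 × 0.00679 = $6,315.83393
Briarton Township: ($930,167 − $110,000) × 0.0033 = $820,167 × 0.0033 = $2,706.5511
Total = $28,016.39517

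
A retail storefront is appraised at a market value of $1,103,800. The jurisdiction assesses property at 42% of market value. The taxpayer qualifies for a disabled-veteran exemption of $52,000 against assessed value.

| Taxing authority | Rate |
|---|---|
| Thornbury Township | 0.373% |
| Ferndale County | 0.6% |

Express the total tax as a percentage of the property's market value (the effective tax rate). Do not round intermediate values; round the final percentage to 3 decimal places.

Assessed value = $1,103,800 × 0.42 = $463,596
Taxable value = $463,596 − $52,000 = $411,596
Thornbury Township: $411,596 × 0.00373 = $1,535.25308
Ferndale County: $411,596 × 0.006 = $2,469.576
Total tax = $4,004.82908
Effective rate = $4,004.82908 ÷ $1,103,800 = 0.363% of market value

0.363%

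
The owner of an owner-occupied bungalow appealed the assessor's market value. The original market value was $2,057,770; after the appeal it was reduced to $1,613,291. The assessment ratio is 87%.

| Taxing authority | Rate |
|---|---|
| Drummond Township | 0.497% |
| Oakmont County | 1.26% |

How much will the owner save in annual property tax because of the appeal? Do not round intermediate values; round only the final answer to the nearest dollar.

Old assessed value = $2,057,770 × 0.87 = $1,790,259.9
New assessed value = $1,613,291 × 0.87 = $1,403,563.17
Combined rate = 0.00497 + 0.0126 = 0.01757
Old tax = $1,790,259.9 × 0.01757 = $31,454.866443
New tax = $1,403,563.17 × 0.01757 = $24,660.6048969
Reduction = $31,454.866443 − $24,660.6048969 = $6,794.2615461

$6,794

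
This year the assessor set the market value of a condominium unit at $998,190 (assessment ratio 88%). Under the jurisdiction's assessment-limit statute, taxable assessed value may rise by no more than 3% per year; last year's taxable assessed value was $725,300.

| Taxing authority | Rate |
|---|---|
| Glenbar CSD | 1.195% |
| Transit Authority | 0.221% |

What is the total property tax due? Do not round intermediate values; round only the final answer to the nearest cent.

$10,578.36

Uncapped assessed value = $998,190 × 0.88 = $878,407.2
Cap limit = $725,300 × 1.03 = $747,059
Taxable assessed value = min($878,407.2, $747,059) = $747,059 (cap binds)
Glenbar CSD: $747,059 × 0.01195 = $8,927.35505
Transit Authority: $747,059 × 0.00221 = $1,651.00039
Total = $10,578.35544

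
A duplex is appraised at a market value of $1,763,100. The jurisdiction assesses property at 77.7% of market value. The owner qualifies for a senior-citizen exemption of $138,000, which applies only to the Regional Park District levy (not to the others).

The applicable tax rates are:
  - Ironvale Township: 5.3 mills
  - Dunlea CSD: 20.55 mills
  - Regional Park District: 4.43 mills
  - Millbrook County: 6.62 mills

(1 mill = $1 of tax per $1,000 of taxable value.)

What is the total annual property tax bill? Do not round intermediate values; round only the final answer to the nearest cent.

$49,939.03

Assessed value = $1,763,100 × 0.777 = $1,369,928.7
Ironvale Township: $1,369,928.7 × 0.0053 = $7,260.62211
Dunlea CSD: $1,369,928.7 × 0.02055 = $28,152.034785
Regional Park District: ($1,369,928.7 − $138,000) × 0.00443 = $1,231,928.7 × 0.00443 = $5,457.444141
Millbrook County: $1,369,928.7 × 0.00662 = $9,068.927994
Total = $49,939.02903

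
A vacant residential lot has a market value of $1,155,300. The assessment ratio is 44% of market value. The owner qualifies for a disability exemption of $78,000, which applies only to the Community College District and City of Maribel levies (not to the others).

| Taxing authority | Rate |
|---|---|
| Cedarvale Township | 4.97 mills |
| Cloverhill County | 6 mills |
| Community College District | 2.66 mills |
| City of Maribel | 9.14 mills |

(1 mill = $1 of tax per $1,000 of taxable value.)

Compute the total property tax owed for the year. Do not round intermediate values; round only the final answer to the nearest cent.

$10,654.32

Assessed value = $1,155,300 × 0.44 = $508,332
Cedarvale Township: $508,332 × 0.00497 = $2,526.41004
Cloverhill County: $508,332 × 0.006 = $3,049.992
Community College District: ($508,332 − $78,000) × 0.00266 = $430,332 × 0.00266 = $1,144.68312
City of Maribel: ($508,332 − $78,000) × 0.00914 = $430,332 × 0.00914 = $3,933.23448
Total = $10,654.31964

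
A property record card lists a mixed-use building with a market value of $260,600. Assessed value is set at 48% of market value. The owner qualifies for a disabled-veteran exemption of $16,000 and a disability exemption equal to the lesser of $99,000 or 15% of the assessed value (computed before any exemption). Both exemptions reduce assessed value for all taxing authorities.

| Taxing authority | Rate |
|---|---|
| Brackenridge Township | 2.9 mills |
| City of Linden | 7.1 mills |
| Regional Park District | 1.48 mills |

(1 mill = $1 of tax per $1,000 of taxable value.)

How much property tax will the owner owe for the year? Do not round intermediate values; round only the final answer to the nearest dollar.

$1,037

Assessed value = $260,600 × 0.48 = $125,088
Disability exemption = min($99,000, 15% × $125,088) = min($99,000, $18,763.2) = $18,763.2 (percentage binds)
Taxable value = $125,088 − $16,000 − $18,763.2 = $90,324.8
Brackenridge Township: $90,324.8 × 0.0029 = $261.94192
City of Linden: $90,324.8 × 0.0071 = $641.30608
Regional Park District: $90,324.8 × 0.00148 = $133.680704
Total = $1,036.928704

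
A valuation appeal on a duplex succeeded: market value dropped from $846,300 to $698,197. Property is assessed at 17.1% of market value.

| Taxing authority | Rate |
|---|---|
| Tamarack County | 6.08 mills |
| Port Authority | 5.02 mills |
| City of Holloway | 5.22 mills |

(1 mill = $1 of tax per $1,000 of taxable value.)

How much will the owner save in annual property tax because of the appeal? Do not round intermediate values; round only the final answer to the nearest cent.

$413.31

Old assessed value = $846,300 × 0.171 = $144,717.3
New assessed value = $698,197 × 0.171 = $119,391.687
Combined rate = 0.00608 + 0.00502 + 0.00522 = 0.01632
Old tax = $144,717.3 × 0.01632 = $2,361.786336
New tax = $119,391.687 × 0.01632 = $1,948.47233184
Reduction = $2,361.786336 − $1,948.47233184 = $413.31400416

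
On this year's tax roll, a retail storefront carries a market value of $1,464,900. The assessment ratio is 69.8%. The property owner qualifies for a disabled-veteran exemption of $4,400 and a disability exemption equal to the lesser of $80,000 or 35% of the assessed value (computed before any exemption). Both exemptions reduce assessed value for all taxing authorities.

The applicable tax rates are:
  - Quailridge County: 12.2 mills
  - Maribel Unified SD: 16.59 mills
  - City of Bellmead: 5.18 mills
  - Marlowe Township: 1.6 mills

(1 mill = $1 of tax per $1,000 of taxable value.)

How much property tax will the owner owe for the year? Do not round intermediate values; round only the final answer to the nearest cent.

$33,368.22

Assessed value = $1,464,900 × 0.698 = $1,022,500.2
Disability exemption = min($80,000, 35% × $1,022,500.2) = min($80,000, $357,875.07) = $80,000 (dollar cap binds)
Taxable value = $1,022,500.2 − $4,400 − $80,000 = $938,100.2
Quailridge County: $938,100.2 × 0.0122 = $11,444.82244
Maribel Unified SD: $938,100.2 × 0.01659 = $15,563.082318
City of Bellmead: $938,100.2 × 0.00518 = $4,859.359036
Marlowe Township: $938,100.2 × 0.0016 = $1,500.96032
Total = $33,368.224114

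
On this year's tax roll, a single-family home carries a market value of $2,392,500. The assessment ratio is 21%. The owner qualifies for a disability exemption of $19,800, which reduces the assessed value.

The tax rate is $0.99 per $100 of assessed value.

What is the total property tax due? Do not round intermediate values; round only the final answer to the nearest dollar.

Assessed value = $2,392,500 × 0.21 = $502,425
Taxable value = $502,425 − $19,800 = $482,625
Tax = $482,625 × 0.0099 = $4,777.9875

$4,778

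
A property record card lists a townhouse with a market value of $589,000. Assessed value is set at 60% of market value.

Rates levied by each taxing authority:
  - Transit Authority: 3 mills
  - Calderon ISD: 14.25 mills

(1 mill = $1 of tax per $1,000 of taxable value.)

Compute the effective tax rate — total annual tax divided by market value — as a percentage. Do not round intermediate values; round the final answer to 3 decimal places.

Assessed value = $589,000 × 0.6 = $353,400
Transit Authority: $353,400 × 0.003 = $1,060.2
Calderon ISD: $353,400 × 0.01425 = $5,035.95
Total tax = $6,096.15
Effective rate = $6,096.15 ÷ $589,000 = 1.035% of market value

1.035%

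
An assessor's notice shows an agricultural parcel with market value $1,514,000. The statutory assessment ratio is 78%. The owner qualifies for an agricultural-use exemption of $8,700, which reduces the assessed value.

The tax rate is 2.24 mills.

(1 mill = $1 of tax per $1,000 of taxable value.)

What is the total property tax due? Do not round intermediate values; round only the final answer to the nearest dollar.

$2,626

Assessed value = $1,514,000 × 0.78 = $1,180,920
Taxable value = $1,180,920 − $8,700 = $1,172,220
Tax = $1,172,220 × 0.00224 = $2,625.7728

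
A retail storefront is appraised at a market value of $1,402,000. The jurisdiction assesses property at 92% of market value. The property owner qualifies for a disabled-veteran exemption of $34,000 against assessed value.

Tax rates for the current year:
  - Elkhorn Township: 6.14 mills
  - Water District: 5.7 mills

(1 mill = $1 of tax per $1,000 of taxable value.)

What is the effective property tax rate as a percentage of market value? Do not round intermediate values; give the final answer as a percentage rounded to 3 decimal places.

1.061%

Assessed value = $1,402,000 × 0.92 = $1,289,840
Taxable value = $1,289,840 − $34,000 = $1,255,840
Elkhorn Township: $1,255,840 × 0.00614 = $7,710.8576
Water District: $1,255,840 × 0.0057 = $7,158.288
Total tax = $14,869.1456
Effective rate = $14,869.1456 ÷ $1,402,000 = 1.061% of market value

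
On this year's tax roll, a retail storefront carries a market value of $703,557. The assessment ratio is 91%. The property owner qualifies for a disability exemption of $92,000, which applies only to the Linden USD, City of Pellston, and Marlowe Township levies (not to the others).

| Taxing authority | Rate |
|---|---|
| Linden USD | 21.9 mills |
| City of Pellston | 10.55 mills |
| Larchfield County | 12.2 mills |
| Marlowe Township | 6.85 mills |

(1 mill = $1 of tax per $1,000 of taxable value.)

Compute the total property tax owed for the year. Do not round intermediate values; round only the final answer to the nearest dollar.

$29,357

Assessed value = $703,557 × 0.91 = $640,236.87
Linden USD: ($640,236.87 − $92,000) × 0.0219 = $548,236.87 × 0.0219 = $12,006.387453
City of Pellston: ($640,236.87 − $92,000) × 0.01055 = $548,236.87 × 0.01055 = $5,783.8989785
Larchfield County: $640,236.87 × 0.0122 = $7,810.889814
Marlowe Township: ($640,236.87 − $92,000) × 0.00685 = $548,236.87 × 0.00685 = $3,755.4225595
Total = $29,356.598805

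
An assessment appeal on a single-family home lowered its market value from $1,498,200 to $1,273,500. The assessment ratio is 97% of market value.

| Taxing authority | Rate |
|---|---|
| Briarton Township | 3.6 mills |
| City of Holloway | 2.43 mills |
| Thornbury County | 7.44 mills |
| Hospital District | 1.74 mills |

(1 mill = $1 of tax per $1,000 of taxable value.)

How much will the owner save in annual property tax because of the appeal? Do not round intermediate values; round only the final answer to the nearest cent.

Old assessed value = $1,498,200 × 0.97 = $1,453,254
New assessed value = $1,273,500 × 0.97 = $1,235,295
Combined rate = 0.0036 + 0.00243 + 0.00744 + 0.00174 = 0.01521
Old tax = $1,453,254 × 0.01521 = $22,103.99334
New tax = $1,235,295 × 0.01521 = $18,788.83695
Reduction = $22,103.99334 − $18,788.83695 = $3,315.15639

$3,315.16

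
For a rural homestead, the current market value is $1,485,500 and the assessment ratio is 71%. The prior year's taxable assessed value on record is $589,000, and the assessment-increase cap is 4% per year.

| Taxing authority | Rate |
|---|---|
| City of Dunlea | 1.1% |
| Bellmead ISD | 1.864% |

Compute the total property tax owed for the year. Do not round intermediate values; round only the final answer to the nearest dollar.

Uncapped assessed value = $1,485,500 × 0.71 = $1,054,705
Cap limit = $589,000 × 1.04 = $612,560
Taxable assessed value = min($1,054,705, $612,560) = $612,560 (cap binds)
City of Dunlea: $612,560 × 0.011 = $6,738.16
Bellmead ISD: $612,560 × 0.01864 = $11,418.1184
Total = $18,156.2784

$18,156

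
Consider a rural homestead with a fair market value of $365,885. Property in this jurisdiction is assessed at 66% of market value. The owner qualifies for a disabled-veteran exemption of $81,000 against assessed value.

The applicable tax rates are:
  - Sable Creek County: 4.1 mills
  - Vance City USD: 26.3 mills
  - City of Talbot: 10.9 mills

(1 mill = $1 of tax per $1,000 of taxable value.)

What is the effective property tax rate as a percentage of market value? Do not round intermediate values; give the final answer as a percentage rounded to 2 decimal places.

Assessed value = $365,885 × 0.66 = $241,484.1
Taxable value = $241,484.1 − $81,000 = $160,484.1
Sable Creek County: $160,484.1 × 0.0041 = $657.98481
Vance City USD: $160,484.1 × 0.0263 = $4,220.73183
City of Talbot: $160,484.1 × 0.0109 = $1,749.27669
Total tax = $6,627.99333
Effective rate = $6,627.99333 ÷ $365,885 = 1.81% of market value

1.81%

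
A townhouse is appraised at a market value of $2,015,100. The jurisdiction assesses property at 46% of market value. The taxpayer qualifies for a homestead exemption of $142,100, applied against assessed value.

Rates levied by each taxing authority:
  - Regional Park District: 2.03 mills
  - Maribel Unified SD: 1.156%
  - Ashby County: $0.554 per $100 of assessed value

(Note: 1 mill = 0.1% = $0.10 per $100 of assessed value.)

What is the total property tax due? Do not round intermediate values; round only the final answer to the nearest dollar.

$15,014

Assessed value = $2,015,100 × 0.46 = $926,946
Taxable value = $926,946 − $142,100 = $784,846
Regional Park District: $784,846 × 0.00203 = $1,593.23738
Maribel Unified SD: $784,846 × 0.01156 = $9,072.81976
Ashby County: $784,846 × 0.00554 = $4,348.04684
Total = $15,014.10398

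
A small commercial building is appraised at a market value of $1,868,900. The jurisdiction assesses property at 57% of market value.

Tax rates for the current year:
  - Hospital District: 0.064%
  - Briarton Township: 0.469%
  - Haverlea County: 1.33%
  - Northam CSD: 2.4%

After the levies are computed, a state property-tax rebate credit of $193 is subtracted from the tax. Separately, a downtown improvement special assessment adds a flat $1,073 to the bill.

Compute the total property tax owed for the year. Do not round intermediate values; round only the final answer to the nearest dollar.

$46,293

Assessed value = $1,868,900 × 0.57 = $1,065,273
Hospital District: $1,065,273 × 0.00064 = $681.77472
Briarton Township: $1,065,273 × 0.00469 = $4,996.13037
Haverlea County: $1,065,273 × 0.0133 = $14,168.1309
Northam CSD: $1,065,273 × 0.024 = $25,566.552
Levies subtotal = $45,412.58799
After credit = $45,412.58799 − $193 = $45,219.58799
Total = $45,219.58799 + $1,073 = $46,292.58799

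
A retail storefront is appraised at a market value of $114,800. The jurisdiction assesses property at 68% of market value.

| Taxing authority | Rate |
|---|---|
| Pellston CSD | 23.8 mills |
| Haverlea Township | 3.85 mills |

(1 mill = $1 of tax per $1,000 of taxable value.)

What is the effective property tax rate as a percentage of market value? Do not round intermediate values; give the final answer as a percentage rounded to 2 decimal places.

Assessed value = $114,800 × 0.68 = $78,064
Pellston CSD: $78,064 × 0.0238 = $1,857.9232
Haverlea Township: $78,064 × 0.00385 = $300.5464
Total tax = $2,158.4696
Effective rate = $2,158.4696 ÷ $114,800 = 1.88% of market value

1.88%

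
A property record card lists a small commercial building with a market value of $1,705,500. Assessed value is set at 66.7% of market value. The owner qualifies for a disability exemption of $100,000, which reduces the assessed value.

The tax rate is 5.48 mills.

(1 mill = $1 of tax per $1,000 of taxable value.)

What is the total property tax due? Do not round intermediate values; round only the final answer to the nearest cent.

$5,685.88

Assessed value = $1,705,500 × 0.667 = $1,137,568.5
Taxable value = $1,137,568.5 − $100,000 = $1,037,568.5
Tax = $1,037,568.5 × 0.00548 = $5,685.87538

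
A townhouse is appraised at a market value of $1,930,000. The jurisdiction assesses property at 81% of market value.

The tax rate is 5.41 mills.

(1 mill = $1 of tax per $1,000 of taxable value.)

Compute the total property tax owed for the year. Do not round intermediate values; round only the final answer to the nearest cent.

Assessed value = $1,930,000 × 0.81 = $1,563,300
Tax = $1,563,300 × 0.00541 = $8,457.453

$8,457.45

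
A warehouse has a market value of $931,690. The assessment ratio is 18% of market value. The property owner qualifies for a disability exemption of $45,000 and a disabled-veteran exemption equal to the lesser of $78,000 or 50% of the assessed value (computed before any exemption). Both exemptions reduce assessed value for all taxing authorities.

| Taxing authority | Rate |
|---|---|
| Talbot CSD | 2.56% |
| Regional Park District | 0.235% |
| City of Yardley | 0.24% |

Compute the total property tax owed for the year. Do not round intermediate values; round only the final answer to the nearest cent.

$1,356.77

Assessed value = $931,690 × 0.18 = $167,704.2
Disabled-veteran exemption = min($78,000, 50% × $167,704.2) = min($78,000, $83,852.1) = $78,000 (dollar cap binds)
Taxable value = $167,704.2 − $45,000 − $78,000 = $44,704.2
Talbot CSD: $44,704.2 × 0.0256 = $1,144.42752
Regional Park District: $44,704.2 × 0.00235 = $105.05487
City of Yardley: $44,704.2 × 0.0024 = $107.29008
Total = $1,356.77247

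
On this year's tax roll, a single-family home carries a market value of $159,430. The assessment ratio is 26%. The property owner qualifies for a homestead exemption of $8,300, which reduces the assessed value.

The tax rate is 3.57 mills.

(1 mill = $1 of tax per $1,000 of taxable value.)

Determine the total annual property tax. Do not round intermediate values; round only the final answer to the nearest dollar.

Assessed value = $159,430 × 0.26 = $41,451.8
Taxable value = $41,451.8 − $8,300 = $33,151.8
Tax = $33,151.8 × 0.00357 = $118.351926

$118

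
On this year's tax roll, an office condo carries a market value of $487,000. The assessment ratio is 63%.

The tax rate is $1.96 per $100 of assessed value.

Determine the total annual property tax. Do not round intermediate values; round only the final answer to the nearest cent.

$6,013.48

Assessed value = $487,000 × 0.63 = $306,810
Tax = $306,810 × 0.0196 = $6,013.476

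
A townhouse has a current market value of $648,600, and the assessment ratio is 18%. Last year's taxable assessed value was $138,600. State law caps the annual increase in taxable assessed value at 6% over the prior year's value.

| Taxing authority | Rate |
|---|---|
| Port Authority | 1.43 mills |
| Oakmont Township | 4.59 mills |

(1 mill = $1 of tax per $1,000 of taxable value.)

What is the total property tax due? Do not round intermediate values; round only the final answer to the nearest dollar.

$703

Uncapped assessed value = $648,600 × 0.18 = $116,748
Cap limit = $138,600 × 1.06 = $146,916
Taxable assessed value = min($116,748, $146,916) = $116,748 (cap does not bind)
Port Authority: $116,748 × 0.00143 = $166.94964
Oakmont Township: $116,748 × 0.00459 = $535.87332
Total = $702.82296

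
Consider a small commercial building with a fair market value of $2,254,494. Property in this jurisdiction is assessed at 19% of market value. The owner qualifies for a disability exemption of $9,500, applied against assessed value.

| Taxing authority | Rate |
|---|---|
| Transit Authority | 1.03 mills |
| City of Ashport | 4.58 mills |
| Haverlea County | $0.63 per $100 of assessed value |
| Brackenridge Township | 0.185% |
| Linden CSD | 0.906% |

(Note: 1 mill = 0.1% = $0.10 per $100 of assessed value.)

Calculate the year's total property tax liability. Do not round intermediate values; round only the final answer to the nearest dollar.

$9,558

Assessed value = $2,254,494 × 0.19 = $428,353.86
Taxable value = $428,353.86 − $9,500 = $418,853.86
Transit Authority: $418,853.86 × 0.00103 = $431.4194758
City of Ashport: $418,853.86 × 0.00458 = $1,918.3506788
Haverlea County: $418,853.86 × 0.0063 = $2,638.779318
Brackenridge Township: $418,853.86 × 0.00185 = $774.879641
Linden CSD: $418,853.86 × 0.00906 = $3,794.8159716
Total = $9,558.2450852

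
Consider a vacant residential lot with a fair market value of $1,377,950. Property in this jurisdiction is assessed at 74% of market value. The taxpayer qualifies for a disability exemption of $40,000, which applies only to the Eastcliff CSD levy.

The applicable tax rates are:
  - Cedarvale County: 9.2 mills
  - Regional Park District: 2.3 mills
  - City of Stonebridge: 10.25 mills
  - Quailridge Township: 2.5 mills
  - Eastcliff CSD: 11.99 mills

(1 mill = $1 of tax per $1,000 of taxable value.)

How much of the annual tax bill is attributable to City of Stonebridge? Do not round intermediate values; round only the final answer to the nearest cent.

Assessed value = $1,377,950 × 0.74 = $1,019,683
City of Stonebridge taxable value = $1,019,683 (exemption does not apply)
City of Stonebridge levy = $1,019,683 × 0.01025 = $10,451.75075

$10,451.75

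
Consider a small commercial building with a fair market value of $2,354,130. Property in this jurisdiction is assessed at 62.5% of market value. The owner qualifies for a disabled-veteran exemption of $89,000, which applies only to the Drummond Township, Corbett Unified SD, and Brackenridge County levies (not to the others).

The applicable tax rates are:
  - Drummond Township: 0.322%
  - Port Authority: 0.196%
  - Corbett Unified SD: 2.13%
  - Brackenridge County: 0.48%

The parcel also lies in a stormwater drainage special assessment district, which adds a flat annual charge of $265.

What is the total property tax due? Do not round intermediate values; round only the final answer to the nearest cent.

$43,678.76

Assessed value = $2,354,130 × 0.625 = $1,471,331.25
Drummond Township: ($1,471,331.25 − $89,000) × 0.00322 = $1,382,331.25 × 0.00322 = $4,451.106625
Port Authority: $1,471,331.25 × 0.00196 = $2,883.80925
Corbett Unified SD: ($1,471,331.25 − $89,000) × 0.0213 = $1,382,331.25 × 0.0213 = $29,443.655625
Brackenridge County: ($1,471,331.25 − $89,000) × 0.0048 = $1,382,331.25 × 0.0048 = $6,635.19
Levies subtotal = $43,413.7615
Total = $43,413.7615 + $265 = $43,678.7615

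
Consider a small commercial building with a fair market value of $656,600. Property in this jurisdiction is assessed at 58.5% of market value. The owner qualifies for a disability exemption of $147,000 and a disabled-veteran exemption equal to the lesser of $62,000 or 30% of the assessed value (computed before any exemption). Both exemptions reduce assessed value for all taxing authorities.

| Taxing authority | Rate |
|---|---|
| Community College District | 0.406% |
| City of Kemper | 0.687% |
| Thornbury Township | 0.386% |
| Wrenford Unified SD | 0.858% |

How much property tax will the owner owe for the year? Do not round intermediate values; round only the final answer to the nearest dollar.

$4,092

Assessed value = $656,600 × 0.585 = $384,111
Disabled-veteran exemption = min($62,000, 30% × $384,111) = min($62,000, $115,233.3) = $62,000 (dollar cap binds)
Taxable value = $384,111 − $147,000 − $62,000 = $175,111
Community College District: $175,111 × 0.00406 = $710.95066
City of Kemper: $175,111 × 0.00687 = $1,203.01257
Thornbury Township: $175,111 × 0.00386 = $675.92846
Wrenford Unified SD: $175,111 × 0.00858 = $1,502.45238
Total = $4,092.34407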